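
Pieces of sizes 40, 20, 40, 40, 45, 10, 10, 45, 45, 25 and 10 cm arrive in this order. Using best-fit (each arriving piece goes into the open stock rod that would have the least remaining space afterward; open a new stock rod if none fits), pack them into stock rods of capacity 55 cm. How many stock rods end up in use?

  40 → stock rod 1 (new)  [load 40/55]
  20 → stock rod 2 (new)  [load 20/55]
  40 → stock rod 3 (new)  [load 40/55]
  40 → stock rod 4 (new)  [load 40/55]
  45 → stock rod 5 (new)  [load 45/55]
  10 → stock rod 5  [load 55/55]
  10 → stock rod 1  [load 50/55]
  45 → stock rod 6 (new)  [load 45/55]
  45 → stock rod 7 (new)  [load 45/55]
  25 → stock rod 2  [load 45/55]
  10 → stock rod 2  [load 55/55]
7 stock rods opened.

7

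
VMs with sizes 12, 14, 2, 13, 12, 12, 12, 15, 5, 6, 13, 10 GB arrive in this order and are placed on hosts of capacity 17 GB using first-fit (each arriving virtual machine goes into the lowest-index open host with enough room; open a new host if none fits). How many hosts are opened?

  12 → host 1 (new)  [load 12/17]
  14 → host 2 (new)  [load 14/17]
  2 → host 1  [load 14/17]
  13 → host 3 (new)  [load 13/17]
  12 → host 4 (new)  [load 12/17]
  12 → host 5 (new)  [load 12/17]
  12 → host 6 (new)  [load 12/17]
  15 → host 7 (new)  [load 15/17]
  5 → host 4  [load 17/17]
  6 → host 8 (new)  [load 6/17]
  13 → host 9 (new)  [load 13/17]
  10 → host 8  [load 16/17]
9 hosts opened.

9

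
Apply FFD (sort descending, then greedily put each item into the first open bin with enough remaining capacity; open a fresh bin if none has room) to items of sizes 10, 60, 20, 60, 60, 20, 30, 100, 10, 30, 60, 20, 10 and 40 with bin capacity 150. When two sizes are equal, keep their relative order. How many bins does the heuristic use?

Sorted descending: 100, 60, 60, 60, 60, 40, 30, 30, 20, 20, 20, 10, 10, 10.
  100 → bin 1 (new)  [load 100/150]
  60 → bin 2 (new)  [load 60/150]
  60 → bin 2  [load 120/150]
  60 → bin 3 (new)  [load 60/150]
  60 → bin 3  [load 120/150]
  40 → bin 1  [load 140/150]
  30 → bin 2  [load 150/150]
  30 → bin 3  [load 150/150]
  20 → bin 4 (new)  [load 20/150]
  20 → bin 4  [load 40/150]
  20 → bin 4  [load 60/150]
  10 → bin 1  [load 150/150]
  10 → bin 4  [load 70/150]
  10 → bin 4  [load 80/150]
4 bins opened.

4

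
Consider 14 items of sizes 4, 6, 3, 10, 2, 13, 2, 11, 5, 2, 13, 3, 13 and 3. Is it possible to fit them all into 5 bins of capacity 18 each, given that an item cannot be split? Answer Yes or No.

A valid assignment using 5 bins:
  bin 1: 13 + 5 = 18
  bin 2: 13 + 3 + 2 = 18
  bin 3: 13 + 3 + 2 = 18
  bin 4: 11 + 4 + 3 = 18
  bin 5: 10 + 6 + 2 = 18
Every load is within 18, so 5 bins suffice.

Yes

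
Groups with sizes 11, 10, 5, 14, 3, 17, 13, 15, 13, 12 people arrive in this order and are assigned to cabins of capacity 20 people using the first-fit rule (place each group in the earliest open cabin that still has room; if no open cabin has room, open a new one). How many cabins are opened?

  11 → cabin 1 (new)  [load 11/20]
  10 → cabin 2 (new)  [load 10/20]
  5 → cabin 1  [load 16/20]
  14 → cabin 3 (new)  [load 14/20]
  3 → cabin 1  [load 19/20]
  17 → cabin 4 (new)  [load 17/20]
  13 → cabin 5 (new)  [load 13/20]
  15 → cabin 6 (new)  [load 15/20]
  13 → cabin 7 (new)  [load 13/20]
  12 → cabin 8 (new)  [load 12/20]
8 cabins opened.

8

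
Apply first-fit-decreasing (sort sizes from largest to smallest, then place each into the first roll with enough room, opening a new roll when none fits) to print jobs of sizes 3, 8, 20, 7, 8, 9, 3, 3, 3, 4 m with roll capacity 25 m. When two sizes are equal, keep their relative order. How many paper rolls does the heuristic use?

Sorted descending: 20, 9, 8, 8, 7, 4, 3, 3, 3, 3.
  20 → roll 1 (new)  [load 20/25]
  9 → roll 2 (new)  [load 9/25]
  8 → roll 2  [load 17/25]
  8 → roll 2  [load 25/25]
  7 → roll 3 (new)  [load 7/25]
  4 → roll 1  [load 24/25]
  3 → roll 3  [load 10/25]
  3 → roll 3  [load 13/25]
  3 → roll 3  [load 16/25]
  3 → roll 3  [load 19/25]
3 paper rolls opened.

3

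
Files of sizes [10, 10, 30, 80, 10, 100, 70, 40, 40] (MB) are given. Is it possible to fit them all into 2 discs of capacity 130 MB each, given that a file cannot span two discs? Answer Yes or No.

Total = 390 MB; ⌈390/130⌉ = 3.
At least 3 discs are required, but only 2 are allowed.

No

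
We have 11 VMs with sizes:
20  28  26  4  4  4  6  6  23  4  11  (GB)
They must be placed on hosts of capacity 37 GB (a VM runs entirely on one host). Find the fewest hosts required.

Total = 28 + 26 + 23 + 20 + 11 + 6 + 6 + 4 + 4 + 4 + 4 = 136 GB.
Lower bound: ⌈136/37⌉ = 4 hosts.
A packing using 4 hosts:
  host 1: 28 + 6 = 34
  host 2: 26 + 11 = 37
  host 3: 23 + 6 + 4 + 4 = 37
  host 4: 20 + 4 + 4 = 28
This matches the lower bound, so 4 is optimal.

4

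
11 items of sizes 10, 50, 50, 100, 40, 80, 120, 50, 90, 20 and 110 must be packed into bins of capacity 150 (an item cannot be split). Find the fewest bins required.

Total = 120 + 110 + 100 + 90 + 80 + 50 + 50 + 50 + 40 + 20 + 10 = 720.
Lower bound: ⌈720/150⌉ = 5 bins.
A packing using 5 bins:
  bin 1: 120 + 20 + 10 = 150
  bin 2: 110 + 40 = 150
  bin 3: 100 + 50 = 150
  bin 4: 90 + 50 = 140
  bin 5: 80 + 50 = 130
This matches the lower bound, so 5 is optimal.

5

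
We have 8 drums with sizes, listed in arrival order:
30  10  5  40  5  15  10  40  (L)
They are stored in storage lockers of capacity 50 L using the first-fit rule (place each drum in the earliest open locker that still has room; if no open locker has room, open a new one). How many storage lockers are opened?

4

  30 → locker 1 (new)  [load 30/50]
  10 → locker 1  [load 40/50]
  5 → locker 1  [load 45/50]
  40 → locker 2 (new)  [load 40/50]
  5 → locker 1  [load 50/50]
  15 → locker 3 (new)  [load 15/50]
  10 → locker 2  [load 50/50]
  40 → locker 4 (new)  [load 40/50]
4 storage lockers opened.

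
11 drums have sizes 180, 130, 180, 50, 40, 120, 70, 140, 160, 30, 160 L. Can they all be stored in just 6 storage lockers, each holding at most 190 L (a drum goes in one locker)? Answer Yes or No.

No

Total = 1260 L; ⌈1260/190⌉ = 7.
At least 7 storage lockers are required, but only 6 are allowed.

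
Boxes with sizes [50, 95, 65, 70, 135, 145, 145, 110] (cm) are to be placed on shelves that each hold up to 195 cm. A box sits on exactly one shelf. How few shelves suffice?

Total = 145 + 145 + 135 + 110 + 95 + 70 + 65 + 50 = 815 cm.
Lower bound: ⌈815/195⌉ = 5 shelves.
A packing using 5 shelves:
  shelf 1: 145 + 50 = 195
  shelf 2: 145 = 145
  shelf 3: 135 = 135
  shelf 4: 110 + 70 = 180
  shelf 5: 95 + 65 = 160
This matches the lower bound, so 5 is optimal.

5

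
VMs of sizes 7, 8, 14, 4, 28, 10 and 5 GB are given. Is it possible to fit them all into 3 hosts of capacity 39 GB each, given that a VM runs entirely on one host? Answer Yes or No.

A valid assignment using 2 hosts:
  host 1: 28 + 10 = 38
  host 2: 14 + 8 + 7 + 5 + 4 = 38
That uses only 2 ≤ 3, so 3 hosts are enough.

Yes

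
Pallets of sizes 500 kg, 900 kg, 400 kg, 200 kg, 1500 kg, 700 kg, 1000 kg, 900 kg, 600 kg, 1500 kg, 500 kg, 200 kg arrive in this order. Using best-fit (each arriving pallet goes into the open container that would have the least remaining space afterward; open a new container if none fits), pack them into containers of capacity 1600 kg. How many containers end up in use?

  500 → container 1 (new)  [load 500/1600]
  900 → container 1  [load 1400/1600]
  400 → container 2 (new)  [load 400/1600]
  200 → container 1  [load 1600/1600]
  1500 → container 3 (new)  [load 1500/1600]
  700 → container 2  [load 1100/1600]
  1000 → container 4 (new)  [load 1000/1600]
  900 → container 5 (new)  [load 900/1600]
  600 → container 4  [load 1600/1600]
  1500 → container 6 (new)  [load 1500/1600]
  500 → container 2  [load 1600/1600]
  200 → container 5  [load 1100/1600]
6 containers opened.

6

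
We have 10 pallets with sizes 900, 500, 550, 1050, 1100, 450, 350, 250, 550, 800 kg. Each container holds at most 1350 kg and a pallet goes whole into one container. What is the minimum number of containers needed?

6

Total = 1100 + 1050 + 900 + 800 + 550 + 550 + 500 + 450 + 350 + 250 = 6500 kg.
Lower bound: ⌈6500/1350⌉ = 5 containers.
A packing using 6 containers:
  container 1: 1100 + 250 = 1350
  container 2: 1050 = 1050
  container 3: 900 + 450 = 1350
  container 4: 800 + 550 = 1350
  container 5: 550 + 500 = 1050
  container 6: 350 = 350
No arrangement into 5 containers stays within capacity, so 6 is optimal.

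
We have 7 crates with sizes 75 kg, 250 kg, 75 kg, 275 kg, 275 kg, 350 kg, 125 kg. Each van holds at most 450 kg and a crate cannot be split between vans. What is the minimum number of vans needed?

Total = 350 + 275 + 275 + 250 + 125 + 75 + 75 = 1425 kg.
Lower bound: ⌈1425/450⌉ = 4 vans.
A packing using 4 vans:
  van 1: 350 + 75 = 425
  van 2: 275 + 125 = 400
  van 3: 275 + 75 = 350
  van 4: 250 = 250
This matches the lower bound, so 4 is optimal.

4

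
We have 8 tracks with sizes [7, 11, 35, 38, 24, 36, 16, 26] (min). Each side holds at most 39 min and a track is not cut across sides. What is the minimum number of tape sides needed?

Total = 38 + 36 + 35 + 26 + 24 + 16 + 11 + 7 = 193 min.
Lower bound: ⌈193/39⌉ = 5 tape sides.
A packing using 6 tape sides:
  side 1: 38 = 38
  side 2: 36 = 36
  side 3: 35 = 35
  side 4: 26 + 11 = 37
  side 5: 24 + 7 = 31
  side 6: 16 = 16
No arrangement into 5 tape sides stays within capacity, so 6 is optimal.

6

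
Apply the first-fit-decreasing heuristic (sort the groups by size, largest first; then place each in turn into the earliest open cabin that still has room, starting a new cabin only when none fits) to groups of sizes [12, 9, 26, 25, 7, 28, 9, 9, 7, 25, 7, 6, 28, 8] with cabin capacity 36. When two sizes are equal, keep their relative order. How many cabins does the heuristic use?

6

Sorted descending: 28, 28, 26, 25, 25, 12, 9, 9, 9, 8, 7, 7, 7, 6.
  28 → cabin 1 (new)  [load 28/36]
  28 → cabin 2 (new)  [load 28/36]
  26 → cabin 3 (new)  [load 26/36]
  25 → cabin 4 (new)  [load 25/36]
  25 → cabin 5 (new)  [load 25/36]
  12 → cabin 6 (new)  [load 12/36]
  9 → cabin 3  [load 35/36]
  9 → cabin 4  [load 34/36]
  9 → cabin 5  [load 34/36]
  8 → cabin 1  [load 36/36]
  7 → cabin 2  [load 35/36]
  7 → cabin 6  [load 19/36]
  7 → cabin 6  [load 26/36]
  6 → cabin 6  [load 32/36]
6 cabins opened.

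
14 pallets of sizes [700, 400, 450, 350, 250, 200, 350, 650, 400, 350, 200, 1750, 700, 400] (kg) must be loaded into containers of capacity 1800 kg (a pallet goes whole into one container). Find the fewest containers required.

Total = 1750 + 700 + 700 + 650 + 450 + 400 + 400 + 400 + 350 + 350 + 350 + 250 + 200 + 200 = 7150 kg.
Lower bound: ⌈7150/1800⌉ = 4 containers.
A packing using 4 containers:
  container 1: 1750 = 1750
  container 2: 700 + 700 + 400 = 1800
  container 3: 650 + 450 + 350 + 350 = 1800
  container 4: 400 + 400 + 350 + 250 + 200 + 200 = 1800
This matches the lower bound, so 4 is optimal.

4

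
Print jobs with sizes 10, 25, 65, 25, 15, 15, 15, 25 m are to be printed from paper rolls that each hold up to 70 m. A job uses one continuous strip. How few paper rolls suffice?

3

Total = 65 + 25 + 25 + 25 + 15 + 15 + 15 + 10 = 195 m.
Lower bound: ⌈195/70⌉ = 3 paper rolls.
A packing using 3 paper rolls:
  roll 1: 65 = 65
  roll 2: 25 + 25 + 15 = 65
  roll 3: 25 + 15 + 15 + 10 = 65
This matches the lower bound, so 3 is optimal.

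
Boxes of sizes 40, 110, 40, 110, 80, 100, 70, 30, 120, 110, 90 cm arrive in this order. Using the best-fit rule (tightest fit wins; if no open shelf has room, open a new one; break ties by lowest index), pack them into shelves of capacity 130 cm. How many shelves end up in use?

  40 → shelf 1 (new)  [load 40/130]
  110 → shelf 2 (new)  [load 110/130]
  40 → shelf 1  [load 80/130]
  110 → shelf 3 (new)  [load 110/130]
  80 → shelf 4 (new)  [load 80/130]
  100 → shelf 5 (new)  [load 100/130]
  70 → shelf 6 (new)  [load 70/130]
  30 → shelf 5  [load 130/130]
  120 → shelf 7 (new)  [load 120/130]
  110 → shelf 8 (new)  [load 110/130]
  90 → shelf 9 (new)  [load 90/130]
9 shelves opened.

9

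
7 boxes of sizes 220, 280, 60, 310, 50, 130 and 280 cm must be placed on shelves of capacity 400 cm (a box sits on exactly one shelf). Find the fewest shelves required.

Total = 310 + 280 + 280 + 220 + 130 + 60 + 50 = 1330 cm.
Lower bound: ⌈1330/400⌉ = 4 shelves.
A packing using 4 shelves:
  shelf 1: 310 + 60 = 370
  shelf 2: 280 + 50 = 330
  shelf 3: 280 = 280
  shelf 4: 220 + 130 = 350
This matches the lower bound, so 4 is optimal.

4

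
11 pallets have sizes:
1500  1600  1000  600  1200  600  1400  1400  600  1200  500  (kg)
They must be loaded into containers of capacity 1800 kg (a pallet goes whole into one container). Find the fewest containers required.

Total = 1600 + 1500 + 1400 + 1400 + 1200 + 1200 + 1000 + 600 + 600 + 600 + 500 = 11600 kg.
Lower bound: ⌈11600/1800⌉ = 7 containers.
A packing using 8 containers:
  container 1: 1600 = 1600
  container 2: 1500 = 1500
  container 3: 1400 = 1400
  container 4: 1400 = 1400
  container 5: 1200 + 600 = 1800
  container 6: 1200 + 600 = 1800
  container 7: 1000 + 600 = 1600
  container 8: 500 = 500
No arrangement into 7 containers stays within capacity, so 8 is optimal.

8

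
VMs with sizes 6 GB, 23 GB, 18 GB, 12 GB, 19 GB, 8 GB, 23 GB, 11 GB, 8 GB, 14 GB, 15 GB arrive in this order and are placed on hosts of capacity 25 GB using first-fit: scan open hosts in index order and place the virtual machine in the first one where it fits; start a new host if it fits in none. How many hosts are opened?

  6 → host 1 (new)  [load 6/25]
  23 → host 2 (new)  [load 23/25]
  18 → host 1  [load 24/25]
  12 → host 3 (new)  [load 12/25]
  19 → host 4 (new)  [load 19/25]
  8 → host 3  [load 20/25]
  23 → host 5 (new)  [load 23/25]
  11 → host 6 (new)  [load 11/25]
  8 → host 6  [load 19/25]
  14 → host 7 (new)  [load 14/25]
  15 → host 8 (new)  [load 15/25]
8 hosts opened.

8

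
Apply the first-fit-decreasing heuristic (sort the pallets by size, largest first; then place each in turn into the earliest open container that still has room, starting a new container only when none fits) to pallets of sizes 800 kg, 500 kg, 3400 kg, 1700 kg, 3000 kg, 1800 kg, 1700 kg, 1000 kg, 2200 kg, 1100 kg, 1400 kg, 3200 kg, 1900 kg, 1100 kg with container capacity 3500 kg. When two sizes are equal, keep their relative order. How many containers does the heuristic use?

Sorted descending: 3400, 3200, 3000, 2200, 1900, 1800, 1700, 1700, 1400, 1100, 1100, 1000, 800, 500.
  3400 → container 1 (new)  [load 3400/3500]
  3200 → container 2 (new)  [load 3200/3500]
  3000 → container 3 (new)  [load 3000/3500]
  2200 → container 4 (new)  [load 2200/3500]
  1900 → container 5 (new)  [load 1900/3500]
  1800 → container 6 (new)  [load 1800/3500]
  1700 → container 6  [load 3500/3500]
  1700 → container 7 (new)  [load 1700/3500]
  1400 → container 5  [load 3300/3500]
  1100 → container 4  [load 3300/3500]
  1100 → container 7  [load 2800/3500]
  1000 → container 8 (new)  [load 1000/3500]
  800 → container 8  [load 1800/3500]
  500 → container 3  [load 3500/3500]
8 containers opened.

8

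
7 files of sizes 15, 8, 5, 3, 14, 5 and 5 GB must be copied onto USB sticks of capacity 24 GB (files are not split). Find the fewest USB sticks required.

Total = 15 + 14 + 8 + 5 + 5 + 5 + 3 = 55 GB.
Lower bound: ⌈55/24⌉ = 3 USB sticks.
A packing using 3 USB sticks:
  USB stick 1: 15 + 8 = 23
  USB stick 2: 14 + 5 + 5 = 24
  USB stick 3: 5 + 3 = 8
This matches the lower bound, so 3 is optimal.

3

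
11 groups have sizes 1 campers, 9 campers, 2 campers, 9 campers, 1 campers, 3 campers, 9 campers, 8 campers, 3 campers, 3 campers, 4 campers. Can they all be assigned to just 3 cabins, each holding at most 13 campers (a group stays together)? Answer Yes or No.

Total = 52 campers; ⌈52/13⌉ = 4.
At least 4 cabins are required, but only 3 are allowed.

No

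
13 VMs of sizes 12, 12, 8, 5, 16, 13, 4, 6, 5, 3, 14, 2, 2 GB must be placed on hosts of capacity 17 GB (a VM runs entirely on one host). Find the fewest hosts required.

7

Total = 16 + 14 + 13 + 12 + 12 + 8 + 6 + 5 + 5 + 4 + 3 + 2 + 2 = 102 GB.
Lower bound: ⌈102/17⌉ = 6 hosts.
A packing using 7 hosts:
  host 1: 16 = 16
  host 2: 14 + 3 = 17
  host 3: 13 + 4 = 17
  host 4: 12 + 5 = 17
  host 5: 12 + 5 = 17
  host 6: 8 + 6 + 2 = 16
  host 7: 2 = 2
No arrangement into 6 hosts stays within capacity, so 7 is optimal.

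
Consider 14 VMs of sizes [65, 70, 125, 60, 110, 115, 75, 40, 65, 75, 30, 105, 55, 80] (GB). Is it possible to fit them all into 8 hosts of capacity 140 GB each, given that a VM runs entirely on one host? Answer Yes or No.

Total = 1070 GB; ⌈1070/140⌉ = 8.
The bound of 8 does not rule out 8, but exhaustive search shows no assignment into 8 hosts of capacity 140 GB exists — the minimum is 9.

No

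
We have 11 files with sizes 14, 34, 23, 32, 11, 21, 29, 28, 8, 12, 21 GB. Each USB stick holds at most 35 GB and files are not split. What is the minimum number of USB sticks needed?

Total = 34 + 32 + 29 + 28 + 23 + 21 + 21 + 14 + 12 + 11 + 8 = 233 GB.
Lower bound: ⌈233/35⌉ = 7 USB sticks.
A packing using 8 USB sticks:
  USB stick 1: 34 = 34
  USB stick 2: 32 = 32
  USB stick 3: 29 = 29
  USB stick 4: 28 = 28
  USB stick 5: 23 + 12 = 35
  USB stick 6: 21 + 14 = 35
  USB stick 7: 21 + 11 = 32
  USB stick 8: 8 = 8
No arrangement into 7 USB sticks stays within capacity, so 8 is optimal.

8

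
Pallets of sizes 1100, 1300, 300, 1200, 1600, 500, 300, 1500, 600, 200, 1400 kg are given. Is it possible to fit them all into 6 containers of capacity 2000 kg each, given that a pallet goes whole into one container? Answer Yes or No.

A valid assignment using 6 containers:
  container 1: 1600 + 300 = 1900
  container 2: 1500 + 500 = 2000
  container 3: 1400 + 600 = 2000
  container 4: 1300 + 300 + 200 = 1800
  container 5: 1200 = 1200
  container 6: 1100 = 1100
Every load is within 2000 kg, so 6 containers suffice.

Yes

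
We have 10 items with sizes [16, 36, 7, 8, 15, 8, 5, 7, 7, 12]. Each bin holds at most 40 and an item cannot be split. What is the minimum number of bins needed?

Total = 36 + 16 + 15 + 12 + 8 + 8 + 7 + 7 + 7 + 5 = 121.
Lower bound: ⌈121/40⌉ = 4 bins.
A packing using 4 bins:
  bin 1: 36 = 36
  bin 2: 16 + 15 + 8 = 39
  bin 3: 12 + 8 + 7 + 7 + 5 = 39
  bin 4: 7 = 7
This matches the lower bound, so 4 is optimal.

4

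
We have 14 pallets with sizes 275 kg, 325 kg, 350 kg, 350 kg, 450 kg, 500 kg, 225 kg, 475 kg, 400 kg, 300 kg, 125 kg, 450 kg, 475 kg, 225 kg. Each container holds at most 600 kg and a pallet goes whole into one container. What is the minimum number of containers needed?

Total = 500 + 475 + 475 + 450 + 450 + 400 + 350 + 350 + 325 + 300 + 275 + 225 + 225 + 125 = 4925 kg.
Lower bound: ⌈4925/600⌉ = 9 containers.
A packing using 10 containers:
  container 1: 500 = 500
  container 2: 475 + 125 = 600
  container 3: 475 = 475
  container 4: 450 = 450
  container 5: 450 = 450
  container 6: 400 = 400
  container 7: 350 + 225 = 575
  container 8: 350 + 225 = 575
  container 9: 325 + 275 = 600
  container 10: 300 = 300
No arrangement into 9 containers stays within capacity, so 10 is optimal.

10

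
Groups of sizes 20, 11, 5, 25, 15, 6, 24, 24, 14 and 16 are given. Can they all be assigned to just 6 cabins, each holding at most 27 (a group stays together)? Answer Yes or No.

No

Total = 160; ⌈160/27⌉ = 6.
7 groups each exceed half the capacity and cannot share a cabin, forcing at least 7 cabins.
At least 7 cabins are required, but only 6 are allowed.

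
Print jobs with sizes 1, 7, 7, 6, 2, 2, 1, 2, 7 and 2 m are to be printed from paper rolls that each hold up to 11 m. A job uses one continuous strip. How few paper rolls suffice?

4

Total = 7 + 7 + 7 + 6 + 2 + 2 + 2 + 2 + 1 + 1 = 37 m.
Lower bound: ⌈37/11⌉ = 4 paper rolls.
A packing using 4 paper rolls:
  roll 1: 7 + 2 + 2 = 11
  roll 2: 7 + 2 + 2 = 11
  roll 3: 7 + 1 + 1 = 9
  roll 4: 6 = 6
This matches the lower bound, so 4 is optimal.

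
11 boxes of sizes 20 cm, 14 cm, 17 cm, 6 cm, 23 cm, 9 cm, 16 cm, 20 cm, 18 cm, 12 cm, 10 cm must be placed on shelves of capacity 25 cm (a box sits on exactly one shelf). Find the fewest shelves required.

Total = 23 + 20 + 20 + 18 + 17 + 16 + 14 + 12 + 10 + 9 + 6 = 165 cm.
Lower bound: ⌈165/25⌉ = 7 shelves.
A packing using 8 shelves:
  shelf 1: 23 = 23
  shelf 2: 20 = 20
  shelf 3: 20 = 20
  shelf 4: 18 + 6 = 24
  shelf 5: 17 = 17
  shelf 6: 16 + 9 = 25
  shelf 7: 14 + 10 = 24
  shelf 8: 12 = 12
No arrangement into 7 shelves stays within capacity, so 8 is optimal.

8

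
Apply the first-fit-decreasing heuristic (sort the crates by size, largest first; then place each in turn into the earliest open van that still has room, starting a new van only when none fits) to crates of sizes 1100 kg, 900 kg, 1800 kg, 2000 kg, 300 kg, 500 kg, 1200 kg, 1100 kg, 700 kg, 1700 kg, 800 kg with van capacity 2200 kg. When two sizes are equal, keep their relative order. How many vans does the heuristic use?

Sorted descending: 2000, 1800, 1700, 1200, 1100, 1100, 900, 800, 700, 500, 300.
  2000 → van 1 (new)  [load 2000/2200]
  1800 → van 2 (new)  [load 1800/2200]
  1700 → van 3 (new)  [load 1700/2200]
  1200 → van 4 (new)  [load 1200/2200]
  1100 → van 5 (new)  [load 1100/2200]
  1100 → van 5  [load 2200/2200]
  900 → van 4  [load 2100/2200]
  800 → van 6 (new)  [load 800/2200]
  700 → van 6  [load 1500/2200]
  500 → van 3  [load 2200/2200]
  300 → van 2  [load 2100/2200]
6 vans opened.

6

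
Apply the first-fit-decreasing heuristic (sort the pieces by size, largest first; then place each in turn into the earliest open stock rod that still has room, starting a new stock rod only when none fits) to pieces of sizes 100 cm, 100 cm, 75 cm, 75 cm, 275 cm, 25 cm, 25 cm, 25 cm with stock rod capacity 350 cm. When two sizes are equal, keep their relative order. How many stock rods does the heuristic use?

2

Sorted descending: 275, 100, 100, 75, 75, 25, 25, 25.
  275 → stock rod 1 (new)  [load 275/350]
  100 → stock rod 2 (new)  [load 100/350]
  100 → stock rod 2  [load 200/350]
  75 → stock rod 1  [load 350/350]
  75 → stock rod 2  [load 275/350]
  25 → stock rod 2  [load 300/350]
  25 → stock rod 2  [load 325/350]
  25 → stock rod 2  [load 350/350]
2 stock rods opened.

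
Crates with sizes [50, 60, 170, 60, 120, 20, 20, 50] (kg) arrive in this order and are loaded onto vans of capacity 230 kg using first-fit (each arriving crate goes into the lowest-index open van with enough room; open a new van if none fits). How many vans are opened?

  50 → van 1 (new)  [load 50/230]
  60 → van 1  [load 110/230]
  170 → van 2 (new)  [load 170/230]
  60 → van 1  [load 170/230]
  120 → van 3 (new)  [load 120/230]
  20 → van 1  [load 190/230]
  20 → van 1  [load 210/230]
  50 → van 2  [load 220/230]
3 vans opened.

3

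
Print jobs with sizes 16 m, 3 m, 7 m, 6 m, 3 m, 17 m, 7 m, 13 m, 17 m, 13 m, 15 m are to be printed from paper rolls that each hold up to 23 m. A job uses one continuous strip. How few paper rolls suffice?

6

Total = 17 + 17 + 16 + 15 + 13 + 13 + 7 + 7 + 6 + 3 + 3 = 117 m.
Lower bound: ⌈117/23⌉ = 6 paper rolls.
A packing using 6 paper rolls:
  roll 1: 17 + 6 = 23
  roll 2: 17 + 3 + 3 = 23
  roll 3: 16 + 7 = 23
  roll 4: 15 + 7 = 22
  roll 5: 13 = 13
  roll 6: 13 = 13
This matches the lower bound, so 6 is optimal.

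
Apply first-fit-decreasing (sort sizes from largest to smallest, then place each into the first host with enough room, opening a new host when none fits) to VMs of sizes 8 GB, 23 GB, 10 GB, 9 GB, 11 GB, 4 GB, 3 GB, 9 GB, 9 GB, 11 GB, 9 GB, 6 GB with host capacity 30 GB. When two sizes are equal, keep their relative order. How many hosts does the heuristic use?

4

Sorted descending: 23, 11, 11, 10, 9, 9, 9, 9, 8, 6, 4, 3.
  23 → host 1 (new)  [load 23/30]
  11 → host 2 (new)  [load 11/30]
  11 → host 2  [load 22/30]
  10 → host 3 (new)  [load 10/30]
  9 → host 3  [load 19/30]
  9 → host 3  [load 28/30]
  9 → host 4 (new)  [load 9/30]
  9 → host 4  [load 18/30]
  8 → host 2  [load 30/30]
  6 → host 1  [load 29/30]
  4 → host 4  [load 22/30]
  3 → host 4  [load 25/30]
4 hosts opened.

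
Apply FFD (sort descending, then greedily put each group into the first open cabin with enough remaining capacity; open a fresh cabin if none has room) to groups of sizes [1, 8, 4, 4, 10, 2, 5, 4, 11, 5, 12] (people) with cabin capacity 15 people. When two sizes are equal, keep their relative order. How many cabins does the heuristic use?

Sorted descending: 12, 11, 10, 8, 5, 5, 4, 4, 4, 2, 1.
  12 → cabin 1 (new)  [load 12/15]
  11 → cabin 2 (new)  [load 11/15]
  10 → cabin 3 (new)  [load 10/15]
  8 → cabin 4 (new)  [load 8/15]
  5 → cabin 3  [load 15/15]
  5 → cabin 4  [load 13/15]
  4 → cabin 2  [load 15/15]
  4 → cabin 5 (new)  [load 4/15]
  4 → cabin 5  [load 8/15]
  2 → cabin 1  [load 14/15]
  1 → cabin 1  [load 15/15]
5 cabins opened.

5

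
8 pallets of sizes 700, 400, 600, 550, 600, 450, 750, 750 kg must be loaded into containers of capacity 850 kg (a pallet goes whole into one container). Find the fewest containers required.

7

Total = 750 + 750 + 700 + 600 + 600 + 550 + 450 + 400 = 4800 kg.
Lower bound: ⌈4800/850⌉ = 6 containers.
Also, 7 pallets each exceed 425 kg, and no two of those can share a container, so at least 7 containers are needed.
A packing using 7 containers:
  container 1: 750 = 750
  container 2: 750 = 750
  container 3: 700 = 700
  container 4: 600 = 600
  container 5: 600 = 600
  container 6: 550 = 550
  container 7: 450 + 400 = 850
This matches the lower bound, so 7 is optimal.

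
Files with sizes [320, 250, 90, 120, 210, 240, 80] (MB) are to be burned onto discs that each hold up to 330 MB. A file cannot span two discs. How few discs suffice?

Total = 320 + 250 + 240 + 210 + 120 + 90 + 80 = 1310 MB.
Lower bound: ⌈1310/330⌉ = 4 discs.
A packing using 4 discs:
  disc 1: 320 = 320
  disc 2: 250 + 80 = 330
  disc 3: 240 + 90 = 330
  disc 4: 210 + 120 = 330
This matches the lower bound, so 4 is optimal.

4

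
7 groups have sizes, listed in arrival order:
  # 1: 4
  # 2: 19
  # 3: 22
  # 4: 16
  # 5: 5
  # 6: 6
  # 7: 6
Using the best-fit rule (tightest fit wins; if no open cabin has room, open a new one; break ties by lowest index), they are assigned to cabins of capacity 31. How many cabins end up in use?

  4 → cabin 1 (new)  [load 4/31]
  19 → cabin 1  [load 23/31]
  22 → cabin 2 (new)  [load 22/31]
  16 → cabin 3 (new)  [load 16/31]
  5 → cabin 1  [load 28/31]
  6 → cabin 2  [load 28/31]
  6 → cabin 3  [load 22/31]
3 cabins opened.

3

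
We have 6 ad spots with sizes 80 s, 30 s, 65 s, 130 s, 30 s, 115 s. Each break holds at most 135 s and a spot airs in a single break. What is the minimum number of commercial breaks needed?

Total = 130 + 115 + 80 + 65 + 30 + 30 = 450 s.
Lower bound: ⌈450/135⌉ = 4 commercial breaks.
A packing using 4 commercial breaks:
  break 1: 130 = 130
  break 2: 115 = 115
  break 3: 80 + 30 = 110
  break 4: 65 + 30 = 95
This matches the lower bound, so 4 is optimal.

4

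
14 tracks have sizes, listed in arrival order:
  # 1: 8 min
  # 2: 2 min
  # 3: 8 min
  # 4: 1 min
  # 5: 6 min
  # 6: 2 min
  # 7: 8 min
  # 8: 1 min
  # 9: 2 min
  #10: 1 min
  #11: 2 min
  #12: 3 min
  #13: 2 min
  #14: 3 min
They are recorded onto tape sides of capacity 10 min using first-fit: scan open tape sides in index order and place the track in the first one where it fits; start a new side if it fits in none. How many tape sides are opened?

5

  8 → side 1 (new)  [load 8/10]
  2 → side 1  [load 10/10]
  8 → side 2 (new)  [load 8/10]
  1 → side 2  [load 9/10]
  6 → side 3 (new)  [load 6/10]
  2 → side 3  [load 8/10]
  8 → side 4 (new)  [load 8/10]
  1 → side 2  [load 10/10]
  2 → side 3  [load 10/10]
  1 → side 4  [load 9/10]
  2 → side 5 (new)  [load 2/10]
  3 → side 5  [load 5/10]
  2 → side 5  [load 7/10]
  3 → side 5  [load 10/10]
5 tape sides opened.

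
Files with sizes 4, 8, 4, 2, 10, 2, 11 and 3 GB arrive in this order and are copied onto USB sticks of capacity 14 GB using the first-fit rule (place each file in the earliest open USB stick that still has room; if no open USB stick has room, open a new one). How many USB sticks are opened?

  4 → USB stick 1 (new)  [load 4/14]
  8 → USB stick 1  [load 12/14]
  4 → USB stick 2 (new)  [load 4/14]
  2 → USB stick 1  [load 14/14]
  10 → USB stick 2  [load 14/14]
  2 → USB stick 3 (new)  [load 2/14]
  11 → USB stick 3  [load 13/14]
  3 → USB stick 4 (new)  [load 3/14]
4 USB sticks opened.

4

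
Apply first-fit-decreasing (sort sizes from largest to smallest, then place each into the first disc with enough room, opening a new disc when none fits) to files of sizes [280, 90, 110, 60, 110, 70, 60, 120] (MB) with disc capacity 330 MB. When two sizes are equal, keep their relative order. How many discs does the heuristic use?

3

Sorted descending: 280, 120, 110, 110, 90, 70, 60, 60.
  280 → disc 1 (new)  [load 280/330]
  120 → disc 2 (new)  [load 120/330]
  110 → disc 2  [load 230/330]
  110 → disc 3 (new)  [load 110/330]
  90 → disc 2  [load 320/330]
  70 → disc 3  [load 180/330]
  60 → disc 3  [load 240/330]
  60 → disc 3  [load 300/330]
3 discs opened.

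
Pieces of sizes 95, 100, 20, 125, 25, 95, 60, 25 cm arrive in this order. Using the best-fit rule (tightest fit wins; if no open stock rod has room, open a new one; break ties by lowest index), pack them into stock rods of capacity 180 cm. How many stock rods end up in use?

  95 → stock rod 1 (new)  [load 95/180]
  100 → stock rod 2 (new)  [load 100/180]
  20 → stock rod 2  [load 120/180]
  125 → stock rod 3 (new)  [load 125/180]
  25 → stock rod 3  [load 150/180]
  95 → stock rod 4 (new)  [load 95/180]
  60 → stock rod 2  [load 180/180]
  25 → stock rod 3  [load 175/180]
4 stock rods opened.

4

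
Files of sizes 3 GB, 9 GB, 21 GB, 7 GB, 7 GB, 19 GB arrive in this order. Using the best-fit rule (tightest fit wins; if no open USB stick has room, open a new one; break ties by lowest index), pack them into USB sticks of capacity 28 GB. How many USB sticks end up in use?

  3 → USB stick 1 (new)  [load 3/28]
  9 → USB stick 1  [load 12/28]
  21 → USB stick 2 (new)  [load 21/28]
  7 → USB stick 2  [load 28/28]
  7 → USB stick 1  [load 19/28]
  19 → USB stick 3 (new)  [load 19/28]
3 USB sticks opened.

3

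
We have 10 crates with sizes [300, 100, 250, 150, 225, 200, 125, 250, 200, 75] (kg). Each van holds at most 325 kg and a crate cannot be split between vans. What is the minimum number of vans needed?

7

Total = 300 + 250 + 250 + 225 + 200 + 200 + 150 + 125 + 100 + 75 = 1875 kg.
Lower bound: ⌈1875/325⌉ = 6 vans.
A packing using 7 vans:
  van 1: 300 = 300
  van 2: 250 + 75 = 325
  van 3: 250 = 250
  van 4: 225 + 100 = 325
  van 5: 200 + 125 = 325
  van 6: 200 = 200
  van 7: 150 = 150
No arrangement into 6 vans stays within capacity, so 7 is optimal.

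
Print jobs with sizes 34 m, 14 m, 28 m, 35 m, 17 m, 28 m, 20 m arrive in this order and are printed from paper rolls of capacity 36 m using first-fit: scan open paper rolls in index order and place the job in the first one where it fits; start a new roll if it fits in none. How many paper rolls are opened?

6

  34 → roll 1 (new)  [load 34/36]
  14 → roll 2 (new)  [load 14/36]
  28 → roll 3 (new)  [load 28/36]
  35 → roll 4 (new)  [load 35/36]
  17 → roll 2  [load 31/36]
  28 → roll 5 (new)  [load 28/36]
  20 → roll 6 (new)  [load 20/36]
6 paper rolls opened.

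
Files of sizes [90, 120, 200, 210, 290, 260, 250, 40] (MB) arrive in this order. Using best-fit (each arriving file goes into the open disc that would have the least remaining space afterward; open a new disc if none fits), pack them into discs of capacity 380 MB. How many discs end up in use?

6

  90 → disc 1 (new)  [load 90/380]
  120 → disc 1  [load 210/380]
  200 → disc 2 (new)  [load 200/380]
  210 → disc 3 (new)  [load 210/380]
  290 → disc 4 (new)  [load 290/380]
  260 → disc 5 (new)  [load 260/380]
  250 → disc 6 (new)  [load 250/380]
  40 → disc 4  [load 330/380]
6 discs opened.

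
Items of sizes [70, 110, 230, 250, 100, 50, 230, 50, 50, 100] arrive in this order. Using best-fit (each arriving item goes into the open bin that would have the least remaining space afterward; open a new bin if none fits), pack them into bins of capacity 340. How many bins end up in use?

4

  70 → bin 1 (new)  [load 70/340]
  110 → bin 1  [load 180/340]
  230 → bin 2 (new)  [load 230/340]
  250 → bin 3 (new)  [load 250/340]
  100 → bin 2  [load 330/340]
  50 → bin 3  [load 300/340]
  230 → bin 4 (new)  [load 230/340]
  50 → bin 4  [load 280/340]
  50 → bin 4  [load 330/340]
  100 → bin 1  [load 280/340]
4 bins opened.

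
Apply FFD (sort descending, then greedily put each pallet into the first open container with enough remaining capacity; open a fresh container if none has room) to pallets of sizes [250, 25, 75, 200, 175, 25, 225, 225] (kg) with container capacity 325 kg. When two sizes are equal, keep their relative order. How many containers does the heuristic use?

Sorted descending: 250, 225, 225, 200, 175, 75, 25, 25.
  250 → container 1 (new)  [load 250/325]
  225 → container 2 (new)  [load 225/325]
  225 → container 3 (new)  [load 225/325]
  200 → container 4 (new)  [load 200/325]
  175 → container 5 (new)  [load 175/325]
  75 → container 1  [load 325/325]
  25 → container 2  [load 250/325]
  25 → container 2  [load 275/325]
5 containers opened.

5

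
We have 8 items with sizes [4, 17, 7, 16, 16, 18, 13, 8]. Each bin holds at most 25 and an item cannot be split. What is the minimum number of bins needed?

5

Total = 18 + 17 + 16 + 16 + 13 + 8 + 7 + 4 = 99.
Lower bound: ⌈99/25⌉ = 4 bins.
Also, 5 items each exceed 25/2, and no two of those can share a bin, so at least 5 bins are needed.
A packing using 5 bins:
  bin 1: 18 + 7 = 25
  bin 2: 17 + 8 = 25
  bin 3: 16 + 4 = 20
  bin 4: 16 = 16
  bin 5: 13 = 13
This matches the lower bound, so 5 is optimal.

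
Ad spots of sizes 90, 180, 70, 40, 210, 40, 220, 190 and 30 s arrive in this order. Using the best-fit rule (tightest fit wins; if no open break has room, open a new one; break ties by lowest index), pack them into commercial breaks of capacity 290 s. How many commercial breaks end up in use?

  90 → break 1 (new)  [load 90/290]
  180 → break 1  [load 270/290]
  70 → break 2 (new)  [load 70/290]
  40 → break 2  [load 110/290]
  210 → break 3 (new)  [load 210/290]
  40 → break 3  [load 250/290]
  220 → break 4 (new)  [load 220/290]
  190 → break 5 (new)  [load 190/290]
  30 → break 3  [load 280/290]
5 commercial breaks opened.

5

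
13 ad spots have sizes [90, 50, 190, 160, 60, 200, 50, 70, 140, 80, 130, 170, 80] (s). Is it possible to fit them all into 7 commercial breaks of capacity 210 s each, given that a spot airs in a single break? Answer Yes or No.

No

Total = 1470 s; ⌈1470/210⌉ = 7.
The bound of 7 does not rule out 7, but exhaustive search shows no assignment into 7 commercial breaks of capacity 210 s exists — the minimum is 8.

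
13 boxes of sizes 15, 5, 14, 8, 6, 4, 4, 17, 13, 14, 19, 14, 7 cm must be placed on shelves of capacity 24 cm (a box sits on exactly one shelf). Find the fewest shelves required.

7

Total = 19 + 17 + 15 + 14 + 14 + 14 + 13 + 8 + 7 + 6 + 5 + 4 + 4 = 140 cm.
Lower bound: ⌈140/24⌉ = 6 shelves.
Also, 7 boxes each exceed 12 cm, and no two of those can share a shelf, so at least 7 shelves are needed.
A packing using 7 shelves:
  shelf 1: 19 + 5 = 24
  shelf 2: 17 + 7 = 24
  shelf 3: 15 + 8 = 23
  shelf 4: 14 + 6 + 4 = 24
  shelf 5: 14 + 4 = 18
  shelf 6: 14 = 14
  shelf 7: 13 = 13
This matches the lower bound, so 7 is optimal.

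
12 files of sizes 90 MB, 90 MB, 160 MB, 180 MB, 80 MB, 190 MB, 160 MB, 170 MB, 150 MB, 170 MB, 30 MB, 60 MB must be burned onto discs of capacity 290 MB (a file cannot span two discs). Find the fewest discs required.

7

Total = 190 + 180 + 170 + 170 + 160 + 160 + 150 + 90 + 90 + 80 + 60 + 30 = 1530 MB.
Lower bound: ⌈1530/290⌉ = 6 discs.
Also, 7 files each exceed 145 MB, and no two of those can share a disc, so at least 7 discs are needed.
A packing using 7 discs:
  disc 1: 190 + 90 = 280
  disc 2: 180 + 90 = 270
  disc 3: 170 + 80 + 30 = 280
  disc 4: 170 + 60 = 230
  disc 5: 160 = 160
  disc 6: 160 = 160
  disc 7: 150 = 150
This matches the lower bound, so 7 is optimal.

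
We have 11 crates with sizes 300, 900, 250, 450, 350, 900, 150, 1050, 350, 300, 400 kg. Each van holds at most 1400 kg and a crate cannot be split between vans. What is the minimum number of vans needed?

4

Total = 1050 + 900 + 900 + 450 + 400 + 350 + 350 + 300 + 300 + 250 + 150 = 5400 kg.
Lower bound: ⌈5400/1400⌉ = 4 vans.
A packing using 4 vans:
  van 1: 1050 + 350 = 1400
  van 2: 900 + 450 = 1350
  van 3: 900 + 400 = 1300
  van 4: 350 + 300 + 300 + 250 + 150 = 1350
This matches the lower bound, so 4 is optimal.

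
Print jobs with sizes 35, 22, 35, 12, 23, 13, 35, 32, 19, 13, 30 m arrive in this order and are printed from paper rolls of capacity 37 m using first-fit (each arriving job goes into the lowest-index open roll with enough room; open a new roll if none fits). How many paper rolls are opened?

  35 → roll 1 (new)  [load 35/37]
  22 → roll 2 (new)  [load 22/37]
  35 → roll 3 (new)  [load 35/37]
  12 → roll 2  [load 34/37]
  23 → roll 4 (new)  [load 23/37]
  13 → roll 4  [load 36/37]
  35 → roll 5 (new)  [load 35/37]
  32 → roll 6 (new)  [load 32/37]
  19 → roll 7 (new)  [load 19/37]
  13 → roll 7  [load 32/37]
  30 → roll 8 (new)  [load 30/37]
8 paper rolls opened.

8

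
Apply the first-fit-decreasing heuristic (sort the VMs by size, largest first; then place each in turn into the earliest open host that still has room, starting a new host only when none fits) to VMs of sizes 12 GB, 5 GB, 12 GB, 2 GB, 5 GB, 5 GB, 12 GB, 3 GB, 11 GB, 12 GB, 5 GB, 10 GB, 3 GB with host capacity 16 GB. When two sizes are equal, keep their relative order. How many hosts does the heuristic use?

7

Sorted descending: 12, 12, 12, 12, 11, 10, 5, 5, 5, 5, 3, 3, 2.
  12 → host 1 (new)  [load 12/16]
  12 → host 2 (new)  [load 12/16]
  12 → host 3 (new)  [load 12/16]
  12 → host 4 (new)  [load 12/16]
  11 → host 5 (new)  [load 11/16]
  10 → host 6 (new)  [load 10/16]
  5 → host 5  [load 16/16]
  5 → host 6  [load 15/16]
  5 → host 7 (new)  [load 5/16]
  5 → host 7  [load 10/16]
  3 → host 1  [load 15/16]
  3 → host 2  [load 15/16]
  2 → host 3  [load 14/16]
7 hosts opened.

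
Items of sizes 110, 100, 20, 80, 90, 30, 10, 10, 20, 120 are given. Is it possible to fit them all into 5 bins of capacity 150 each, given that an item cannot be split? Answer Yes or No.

A valid assignment using 5 bins:
  bin 1: 120 + 30 = 150
  bin 2: 110 + 20 + 20 = 150
  bin 3: 100 + 10 + 10 = 120
  bin 4: 90 = 90
  bin 5: 80 = 80
Every load is within 150, so 5 bins suffice.

Yes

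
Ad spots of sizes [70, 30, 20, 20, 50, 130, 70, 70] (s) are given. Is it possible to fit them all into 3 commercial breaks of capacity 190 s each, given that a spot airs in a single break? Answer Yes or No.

A valid assignment using 3 commercial breaks:
  break 1: 130 + 50 = 180
  break 2: 70 + 70 + 30 + 20 = 190
  break 3: 70 + 20 = 90
Every load is within 190 s, so 3 commercial breaks suffice.

Yes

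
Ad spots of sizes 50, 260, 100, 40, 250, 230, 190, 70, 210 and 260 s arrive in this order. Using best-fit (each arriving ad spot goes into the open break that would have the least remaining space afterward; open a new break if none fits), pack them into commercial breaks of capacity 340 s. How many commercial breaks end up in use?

6

  50 → break 1 (new)  [load 50/340]
  260 → break 1  [load 310/340]
  100 → break 2 (new)  [load 100/340]
  40 → break 2  [load 140/340]
  250 → break 3 (new)  [load 250/340]
  230 → break 4 (new)  [load 230/340]
  190 → break 2  [load 330/340]
  70 → break 3  [load 320/340]
  210 → break 5 (new)  [load 210/340]
  260 → break 6 (new)  [load 260/340]
6 commercial breaks opened.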